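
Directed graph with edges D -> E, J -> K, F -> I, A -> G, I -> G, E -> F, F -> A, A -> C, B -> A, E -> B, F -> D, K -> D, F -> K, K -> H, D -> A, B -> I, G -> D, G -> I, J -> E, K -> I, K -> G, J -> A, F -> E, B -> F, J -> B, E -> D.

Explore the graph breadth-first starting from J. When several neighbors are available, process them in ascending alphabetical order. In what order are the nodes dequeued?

J A B E K C G F I D H

Visit J; enqueue A, B, E, K → queue [A, B, E, K]
Visit A; enqueue C, G → queue [B, E, K, C, G]
Visit B; enqueue F, I → queue [E, K, C, G, F, I]
Visit E; enqueue D → queue [K, C, G, F, I, D]
Visit K; enqueue H → queue [C, G, F, I, D, H]
Visit C → queue [G, F, I, D, H]
Visit G → queue [F, I, D, H]
Visit F → queue [I, D, H]
Visit I → queue [D, H]
Visit D → queue [H]
Visit H → queue []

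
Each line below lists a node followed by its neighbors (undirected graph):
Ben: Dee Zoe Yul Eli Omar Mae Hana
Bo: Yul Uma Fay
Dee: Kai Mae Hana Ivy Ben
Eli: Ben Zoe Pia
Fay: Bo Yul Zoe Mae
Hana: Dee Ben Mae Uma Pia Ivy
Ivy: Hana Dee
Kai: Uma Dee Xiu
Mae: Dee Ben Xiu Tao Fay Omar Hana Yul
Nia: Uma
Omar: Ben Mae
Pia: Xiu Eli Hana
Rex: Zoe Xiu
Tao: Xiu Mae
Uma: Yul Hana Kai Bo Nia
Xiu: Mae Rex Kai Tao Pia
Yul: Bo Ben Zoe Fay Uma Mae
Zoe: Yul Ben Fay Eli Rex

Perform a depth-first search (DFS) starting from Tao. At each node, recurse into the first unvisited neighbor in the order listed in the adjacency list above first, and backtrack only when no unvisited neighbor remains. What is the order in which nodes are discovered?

Tao, Xiu, Mae, Dee, Kai, Uma, Yul, Bo, Fay, Zoe, Ben, Eli, Pia, Hana, Ivy, Omar, Rex, Nia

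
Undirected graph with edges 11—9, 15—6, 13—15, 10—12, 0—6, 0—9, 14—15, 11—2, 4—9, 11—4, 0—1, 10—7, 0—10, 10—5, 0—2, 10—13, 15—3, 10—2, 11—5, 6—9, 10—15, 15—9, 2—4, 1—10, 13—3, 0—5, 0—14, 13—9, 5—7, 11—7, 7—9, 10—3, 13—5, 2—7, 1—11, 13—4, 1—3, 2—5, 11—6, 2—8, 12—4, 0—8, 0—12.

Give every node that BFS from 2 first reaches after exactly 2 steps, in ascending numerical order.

1, 3, 6, 9, 12, 13, 14, 15

Level 0: 2
Level 1: 0, 4, 5, 7, 8, 10, 11
Level 2: 1, 3, 6, 9, 12, 13, 14, 15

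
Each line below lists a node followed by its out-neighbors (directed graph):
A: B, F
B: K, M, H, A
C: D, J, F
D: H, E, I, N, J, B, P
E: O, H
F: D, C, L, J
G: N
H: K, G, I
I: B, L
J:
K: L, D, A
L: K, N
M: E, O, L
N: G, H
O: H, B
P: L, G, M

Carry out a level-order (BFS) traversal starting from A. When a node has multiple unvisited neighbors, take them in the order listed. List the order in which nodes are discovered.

A B F K M H D C L J E O G I N P

Visit A; enqueue B, F → queue [B, F]
Visit B; enqueue K, M, H → queue [F, K, M, H]
Visit F; enqueue D, C, L, J → queue [K, M, H, D, C, L, J]
Visit K → queue [M, H, D, C, L, J]
Visit M; enqueue E, O → queue [H, D, C, L, J, E, O]
Visit H; enqueue G, I → queue [D, C, L, J, E, O, G, I]
Visit D; enqueue N, P → queue [C, L, J, E, O, G, I, N, P]
Visit C → queue [L, J, E, O, G, I, N, P]
Visit L → queue [J, E, O, G, I, N, P]
Visit J → queue [E, O, G, I, N, P]
Visit E → queue [O, G, I, N, P]
Visit O → queue [G, I, N, P]
Visit G → queue [I, N, P]
Visit I → queue [N, P]
Visit N → queue [P]
Visit P → queue []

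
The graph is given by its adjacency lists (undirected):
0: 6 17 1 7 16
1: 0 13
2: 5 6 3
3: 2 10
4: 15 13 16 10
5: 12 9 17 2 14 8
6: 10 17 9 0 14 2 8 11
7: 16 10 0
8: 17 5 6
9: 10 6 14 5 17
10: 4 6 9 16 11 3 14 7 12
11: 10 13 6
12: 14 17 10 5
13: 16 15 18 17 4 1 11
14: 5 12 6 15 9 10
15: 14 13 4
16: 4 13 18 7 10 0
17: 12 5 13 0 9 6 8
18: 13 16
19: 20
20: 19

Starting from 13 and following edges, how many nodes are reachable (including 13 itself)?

19

BFS from 13 visits: 13, 1, 4, 11, 15, 16, 17, 18, 0, 10, 6, 14, 7, 5, 8, 9, 12, 3, 2
Reachable nodes: 19 of 21 total.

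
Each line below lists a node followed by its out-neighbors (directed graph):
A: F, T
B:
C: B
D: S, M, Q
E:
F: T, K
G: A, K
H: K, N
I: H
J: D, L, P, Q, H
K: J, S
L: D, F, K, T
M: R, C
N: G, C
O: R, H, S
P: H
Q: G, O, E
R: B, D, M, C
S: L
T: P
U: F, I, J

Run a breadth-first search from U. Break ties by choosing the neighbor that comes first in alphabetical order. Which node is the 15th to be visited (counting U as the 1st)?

Visit U; enqueue F, I, J → queue [F, I, J]
Visit F; enqueue K, T → queue [I, J, K, T]
Visit I; enqueue H → queue [J, K, T, H]
Visit J; enqueue D, L, P, Q → queue [K, T, H, D, L, P, Q]
Visit K; enqueue S → queue [T, H, D, L, P, Q, S]
Visit T → queue [H, D, L, P, Q, S]
Visit H; enqueue N → queue [D, L, P, Q, S, N]
Visit D; enqueue M → queue [L, P, Q, S, N, M]
Visit L → queue [P, Q, S, N, M]
Visit P → queue [Q, S, N, M]
Visit Q; enqueue E, G, O → queue [S, N, M, E, G, O]
Visit S → queue [N, M, E, G, O]
Visit N; enqueue C → queue [M, E, G, O, C]
Visit M; enqueue R → queue [E, G, O, C, R]
Visit E → queue [G, O, C, R]
Visit G; enqueue A → queue [O, C, R, A]
Visit O → queue [C, R, A]
Visit C; enqueue B → queue [R, A, B]
Visit R → queue [A, B]
Visit A → queue [B]
Visit B → queue []

Visit order: U, F, I, J, K, T, H, D, L, P, Q, S, N, M, E, G, O, C, R, A, B

E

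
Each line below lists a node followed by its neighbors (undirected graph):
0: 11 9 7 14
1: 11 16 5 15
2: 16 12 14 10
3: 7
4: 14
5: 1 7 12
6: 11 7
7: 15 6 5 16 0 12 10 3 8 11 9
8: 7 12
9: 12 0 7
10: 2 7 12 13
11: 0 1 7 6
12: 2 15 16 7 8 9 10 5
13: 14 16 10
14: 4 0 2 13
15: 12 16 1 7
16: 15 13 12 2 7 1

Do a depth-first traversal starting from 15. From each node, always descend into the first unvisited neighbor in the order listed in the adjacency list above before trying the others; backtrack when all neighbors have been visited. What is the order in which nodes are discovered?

15 -> 12 -> 2 -> 16 -> 13 -> 14 -> 4 -> 0 -> 11 -> 1 -> 5 -> 7 -> 6 -> 10 -> 3 -> 8 -> 9

Visit 15
15 → 12
12 → 2
2 → 16
16 → 13
13 → 14
14 → 4
14 → 0
0 → 11
11 → 1
1 → 5
5 → 7
7 → 6
7 → 10
7 → 3
7 → 8
7 → 9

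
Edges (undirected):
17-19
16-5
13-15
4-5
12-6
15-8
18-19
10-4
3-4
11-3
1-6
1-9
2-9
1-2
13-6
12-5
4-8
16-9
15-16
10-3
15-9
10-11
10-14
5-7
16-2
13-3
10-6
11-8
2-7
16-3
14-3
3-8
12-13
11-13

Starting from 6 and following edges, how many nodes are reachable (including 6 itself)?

BFS from 6 visits: 6, 13, 12, 10, 1, 15, 11, 3, 5, 14, 4, 9, 2, 16, 8, 7
Reachable nodes: 16 of 19 total.

16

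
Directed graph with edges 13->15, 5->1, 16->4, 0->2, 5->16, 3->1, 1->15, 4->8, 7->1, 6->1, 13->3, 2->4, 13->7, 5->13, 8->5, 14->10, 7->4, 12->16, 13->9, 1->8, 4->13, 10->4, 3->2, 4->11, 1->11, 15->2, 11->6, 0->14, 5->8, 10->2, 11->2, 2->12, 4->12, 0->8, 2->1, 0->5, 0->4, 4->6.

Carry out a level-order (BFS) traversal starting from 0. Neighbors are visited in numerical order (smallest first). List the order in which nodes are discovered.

Visit 0; enqueue 2, 4, 5, 8, 14 → queue [2, 4, 5, 8, 14]
Visit 2; enqueue 1, 12 → queue [4, 5, 8, 14, 1, 12]
Visit 4; enqueue 6, 11, 13 → queue [5, 8, 14, 1, 12, 6, 11, 13]
Visit 5; enqueue 16 → queue [8, 14, 1, 12, 6, 11, 13, 16]
Visit 8 → queue [14, 1, 12, 6, 11, 13, 16]
Visit 14; enqueue 10 → queue [1, 12, 6, 11, 13, 16, 10]
Visit 1; enqueue 15 → queue [12, 6, 11, 13, 16, 10, 15]
Visit 12 → queue [6, 11, 13, 16, 10, 15]
Visit 6 → queue [11, 13, 16, 10, 15]
Visit 11 → queue [13, 16, 10, 15]
Visit 13; enqueue 3, 7, 9 → queue [16, 10, 15, 3, 7, 9]
Visit 16 → queue [10, 15, 3, 7, 9]
Visit 10 → queue [15, 3, 7, 9]
Visit 15 → queue [3, 7, 9]
Visit 3 → queue [7, 9]
Visit 7 → queue [9]
Visit 9 → queue []

0, 2, 4, 5, 8, 14, 1, 12, 6, 11, 13, 16, 10, 15, 3, 7, 9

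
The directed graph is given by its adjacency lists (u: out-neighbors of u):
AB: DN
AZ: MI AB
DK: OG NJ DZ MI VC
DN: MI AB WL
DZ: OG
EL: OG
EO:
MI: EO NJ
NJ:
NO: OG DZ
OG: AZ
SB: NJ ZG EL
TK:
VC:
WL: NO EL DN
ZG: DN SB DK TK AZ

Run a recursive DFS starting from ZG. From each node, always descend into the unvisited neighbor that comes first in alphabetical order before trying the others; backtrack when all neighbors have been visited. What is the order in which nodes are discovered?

Visit ZG
ZG → AZ
AZ → AB
AB → DN
DN → MI
MI → EO
MI → NJ
DN → WL
WL → EL
EL → OG
WL → NO
NO → DZ
ZG → DK
DK → VC
ZG → SB
ZG → TK

ZG → AZ → AB → DN → MI → EO → NJ → WL → EL → OG → NO → DZ → DK → VC → SB → TK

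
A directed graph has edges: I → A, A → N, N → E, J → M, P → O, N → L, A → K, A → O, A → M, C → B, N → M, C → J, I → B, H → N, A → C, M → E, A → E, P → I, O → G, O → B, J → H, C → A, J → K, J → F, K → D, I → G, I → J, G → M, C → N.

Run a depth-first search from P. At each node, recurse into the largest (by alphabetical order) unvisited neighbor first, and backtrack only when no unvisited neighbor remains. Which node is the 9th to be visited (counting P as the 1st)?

Visit P
P → O
O → G
G → M
M → E
O → B
P → I
I → J
J → K
K → D
J → H
H → N
N → L
J → F
I → A
A → C

Visit order: P, O, G, M, E, B, I, J, K, D, H, N, L, F, A, C

K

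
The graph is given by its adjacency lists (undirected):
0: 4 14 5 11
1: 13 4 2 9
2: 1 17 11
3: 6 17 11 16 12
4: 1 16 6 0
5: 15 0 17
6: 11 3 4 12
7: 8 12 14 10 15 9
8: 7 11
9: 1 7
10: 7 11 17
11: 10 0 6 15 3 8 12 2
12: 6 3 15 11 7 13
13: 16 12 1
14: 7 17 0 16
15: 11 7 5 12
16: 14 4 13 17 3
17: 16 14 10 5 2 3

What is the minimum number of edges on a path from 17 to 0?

Level 0: 17
Level 1: 2, 3, 5, 10, 14, 16
Level 2: 0, 1, 4, 6, 7, 11, 12, 13, 15
Level 3: 8, 9
0 first appears at level 2.

2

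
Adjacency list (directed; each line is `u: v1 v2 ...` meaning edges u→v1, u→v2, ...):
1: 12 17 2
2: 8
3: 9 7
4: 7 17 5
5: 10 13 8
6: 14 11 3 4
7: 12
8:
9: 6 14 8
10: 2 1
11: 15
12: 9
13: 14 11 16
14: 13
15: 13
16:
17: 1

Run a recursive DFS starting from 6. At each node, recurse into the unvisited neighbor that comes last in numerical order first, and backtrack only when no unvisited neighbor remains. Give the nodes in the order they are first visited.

Visit 6
6 → 14
14 → 13
13 → 16
13 → 11
11 → 15
6 → 4
4 → 17
17 → 1
1 → 12
12 → 9
9 → 8
1 → 2
4 → 7
4 → 5
5 → 10
6 → 3

6 -> 14 -> 13 -> 16 -> 11 -> 15 -> 4 -> 17 -> 1 -> 12 -> 9 -> 8 -> 2 -> 7 -> 5 -> 10 -> 3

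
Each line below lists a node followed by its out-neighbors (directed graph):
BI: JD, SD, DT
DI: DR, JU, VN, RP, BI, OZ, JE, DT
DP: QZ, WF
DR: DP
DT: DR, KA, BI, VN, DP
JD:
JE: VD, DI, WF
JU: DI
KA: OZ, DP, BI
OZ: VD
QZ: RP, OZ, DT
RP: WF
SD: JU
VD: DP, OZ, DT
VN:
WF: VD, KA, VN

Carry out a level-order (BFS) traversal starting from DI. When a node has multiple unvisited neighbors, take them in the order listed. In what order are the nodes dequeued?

Visit DI; enqueue DR, JU, VN, RP, BI, OZ, JE, DT → queue [DR, JU, VN, RP, BI, OZ, JE, DT]
Visit DR; enqueue DP → queue [JU, VN, RP, BI, OZ, JE, DT, DP]
Visit JU → queue [VN, RP, BI, OZ, JE, DT, DP]
Visit VN → queue [RP, BI, OZ, JE, DT, DP]
Visit RP; enqueue WF → queue [BI, OZ, JE, DT, DP, WF]
Visit BI; enqueue JD, SD → queue [OZ, JE, DT, DP, WF, JD, SD]
Visit OZ; enqueue VD → queue [JE, DT, DP, WF, JD, SD, VD]
Visit JE → queue [DT, DP, WF, JD, SD, VD]
Visit DT; enqueue KA → queue [DP, WF, JD, SD, VD, KA]
Visit DP; enqueue QZ → queue [WF, JD, SD, VD, KA, QZ]
Visit WF → queue [JD, SD, VD, KA, QZ]
Visit JD → queue [SD, VD, KA, QZ]
Visit SD → queue [VD, KA, QZ]
Visit VD → queue [KA, QZ]
Visit KA → queue [QZ]
Visit QZ → queue []

DI → DR → JU → VN → RP → BI → OZ → JE → DT → DP → WF → JD → SD → VD → KA → QZ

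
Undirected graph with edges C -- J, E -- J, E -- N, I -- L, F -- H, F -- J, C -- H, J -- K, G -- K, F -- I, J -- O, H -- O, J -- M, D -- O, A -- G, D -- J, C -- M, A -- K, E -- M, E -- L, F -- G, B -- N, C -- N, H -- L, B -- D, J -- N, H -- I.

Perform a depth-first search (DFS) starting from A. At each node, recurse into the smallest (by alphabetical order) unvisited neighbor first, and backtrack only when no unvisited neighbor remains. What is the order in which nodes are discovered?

A G F H C J D B N E L I M O K

Visit A
A → G
G → F
F → H
H → C
C → J
J → D
D → B
B → N
N → E
E → L
L → I
E → M
D → O
J → K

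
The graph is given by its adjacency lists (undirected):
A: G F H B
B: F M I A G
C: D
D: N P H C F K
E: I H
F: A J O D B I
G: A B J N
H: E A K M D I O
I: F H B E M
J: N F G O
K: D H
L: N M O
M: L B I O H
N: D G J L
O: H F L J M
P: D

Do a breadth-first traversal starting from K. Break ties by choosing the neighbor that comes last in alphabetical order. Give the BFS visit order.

Visit K; enqueue H, D → queue [H, D]
Visit H; enqueue O, M, I, E, A → queue [D, O, M, I, E, A]
Visit D; enqueue P, N, F, C → queue [O, M, I, E, A, P, N, F, C]
Visit O; enqueue L, J → queue [M, I, E, A, P, N, F, C, L, J]
Visit M; enqueue B → queue [I, E, A, P, N, F, C, L, J, B]
Visit I → queue [E, A, P, N, F, C, L, J, B]
Visit E → queue [A, P, N, F, C, L, J, B]
Visit A; enqueue G → queue [P, N, F, C, L, J, B, G]
Visit P → queue [N, F, C, L, J, B, G]
Visit N → queue [F, C, L, J, B, G]
Visit F → queue [C, L, J, B, G]
Visit C → queue [L, J, B, G]
Visit L → queue [J, B, G]
Visit J → queue [B, G]
Visit B → queue [G]
Visit G → queue []

K, H, D, O, M, I, E, A, P, N, F, C, L, J, B, G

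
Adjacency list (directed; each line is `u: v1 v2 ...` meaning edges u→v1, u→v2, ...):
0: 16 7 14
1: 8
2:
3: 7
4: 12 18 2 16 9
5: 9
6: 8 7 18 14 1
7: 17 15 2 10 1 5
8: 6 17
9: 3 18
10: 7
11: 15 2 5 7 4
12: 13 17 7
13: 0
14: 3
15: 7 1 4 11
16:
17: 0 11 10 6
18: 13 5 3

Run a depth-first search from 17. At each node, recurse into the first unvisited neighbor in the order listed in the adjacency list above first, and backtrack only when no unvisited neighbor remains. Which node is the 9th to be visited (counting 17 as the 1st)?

Visit 17
17 → 0
0 → 16
0 → 7
7 → 15
15 → 1
1 → 8
8 → 6
6 → 18
18 → 13
18 → 5
5 → 9
9 → 3
6 → 14
15 → 4
4 → 12
4 → 2
15 → 11
7 → 10

Visit order: 17, 0, 16, 7, 15, 1, 8, 6, 18, 13, 5, 9, 3, 14, 4, 12, 2, 11, 10

18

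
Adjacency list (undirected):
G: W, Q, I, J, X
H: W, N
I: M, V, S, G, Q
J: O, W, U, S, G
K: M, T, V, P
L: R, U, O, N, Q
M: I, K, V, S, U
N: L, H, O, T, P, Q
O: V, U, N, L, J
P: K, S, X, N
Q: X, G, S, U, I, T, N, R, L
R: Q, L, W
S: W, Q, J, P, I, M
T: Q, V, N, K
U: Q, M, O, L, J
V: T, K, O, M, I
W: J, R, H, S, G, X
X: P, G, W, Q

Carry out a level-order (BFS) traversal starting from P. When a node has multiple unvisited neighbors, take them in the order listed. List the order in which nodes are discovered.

Visit P; enqueue K, S, X, N → queue [K, S, X, N]
Visit K; enqueue M, T, V → queue [S, X, N, M, T, V]
Visit S; enqueue W, Q, J, I → queue [X, N, M, T, V, W, Q, J, I]
Visit X; enqueue G → queue [N, M, T, V, W, Q, J, I, G]
Visit N; enqueue L, H, O → queue [M, T, V, W, Q, J, I, G, L, H, O]
Visit M; enqueue U → queue [T, V, W, Q, J, I, G, L, H, O, U]
Visit T → queue [V, W, Q, J, I, G, L, H, O, U]
Visit V → queue [W, Q, J, I, G, L, H, O, U]
Visit W; enqueue R → queue [Q, J, I, G, L, H, O, U, R]
Visit Q → queue [J, I, G, L, H, O, U, R]
Visit J → queue [I, G, L, H, O, U, R]
Visit I → queue [G, L, H, O, U, R]
Visit G → queue [L, H, O, U, R]
Visit L → queue [H, O, U, R]
Visit H → queue [O, U, R]
Visit O → queue [U, R]
Visit U → queue [R]
Visit R → queue []

P K S X N M T V W Q J I G L H O U R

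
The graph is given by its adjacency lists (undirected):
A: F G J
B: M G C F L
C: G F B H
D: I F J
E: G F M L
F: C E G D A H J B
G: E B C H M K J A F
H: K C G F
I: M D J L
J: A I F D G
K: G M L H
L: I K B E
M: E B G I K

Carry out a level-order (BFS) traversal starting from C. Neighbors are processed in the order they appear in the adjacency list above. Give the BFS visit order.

C, G, F, B, H, E, M, K, J, A, D, L, I

Visit C; enqueue G, F, B, H → queue [G, F, B, H]
Visit G; enqueue E, M, K, J, A → queue [F, B, H, E, M, K, J, A]
Visit F; enqueue D → queue [B, H, E, M, K, J, A, D]
Visit B; enqueue L → queue [H, E, M, K, J, A, D, L]
Visit H → queue [E, M, K, J, A, D, L]
Visit E → queue [M, K, J, A, D, L]
Visit M; enqueue I → queue [K, J, A, D, L, I]
Visit K → queue [J, A, D, L, I]
Visit J → queue [A, D, L, I]
Visit A → queue [D, L, I]
Visit D → queue [L, I]
Visit L → queue [I]
Visit I → queue []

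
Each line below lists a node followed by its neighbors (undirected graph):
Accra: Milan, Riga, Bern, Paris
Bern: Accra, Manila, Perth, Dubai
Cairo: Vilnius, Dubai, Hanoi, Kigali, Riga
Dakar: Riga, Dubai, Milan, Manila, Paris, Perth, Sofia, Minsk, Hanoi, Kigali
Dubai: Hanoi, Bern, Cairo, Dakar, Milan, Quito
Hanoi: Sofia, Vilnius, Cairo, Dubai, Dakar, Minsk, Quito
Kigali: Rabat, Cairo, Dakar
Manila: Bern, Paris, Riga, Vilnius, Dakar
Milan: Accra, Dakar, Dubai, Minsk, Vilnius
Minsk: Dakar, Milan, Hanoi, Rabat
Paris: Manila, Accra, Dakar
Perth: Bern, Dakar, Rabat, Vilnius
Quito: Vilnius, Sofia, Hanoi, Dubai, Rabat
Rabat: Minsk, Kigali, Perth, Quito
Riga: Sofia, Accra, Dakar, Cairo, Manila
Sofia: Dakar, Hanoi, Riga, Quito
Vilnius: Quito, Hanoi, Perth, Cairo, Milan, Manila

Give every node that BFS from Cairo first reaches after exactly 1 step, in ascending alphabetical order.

Level 0: Cairo
Level 1: Dubai, Hanoi, Kigali, Riga, Vilnius
Level 2: Accra, Bern, Dakar, Manila, Milan, Minsk, Perth, Quito, Rabat, Sofia
Level 3: Paris

Dubai, Hanoi, Kigali, Riga, Vilnius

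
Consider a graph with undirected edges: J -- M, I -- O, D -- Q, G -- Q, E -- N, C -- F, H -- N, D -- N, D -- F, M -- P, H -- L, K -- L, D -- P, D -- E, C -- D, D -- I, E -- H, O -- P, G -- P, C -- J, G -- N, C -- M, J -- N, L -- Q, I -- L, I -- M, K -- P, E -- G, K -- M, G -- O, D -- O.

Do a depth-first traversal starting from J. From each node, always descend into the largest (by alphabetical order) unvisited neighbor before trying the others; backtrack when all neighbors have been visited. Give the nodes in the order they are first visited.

Visit J
J → N
N → H
H → L
L → Q
Q → G
G → P
P → O
O → I
I → M
M → K
M → C
C → F
F → D
D → E

J, N, H, L, Q, G, P, O, I, M, K, C, F, D, E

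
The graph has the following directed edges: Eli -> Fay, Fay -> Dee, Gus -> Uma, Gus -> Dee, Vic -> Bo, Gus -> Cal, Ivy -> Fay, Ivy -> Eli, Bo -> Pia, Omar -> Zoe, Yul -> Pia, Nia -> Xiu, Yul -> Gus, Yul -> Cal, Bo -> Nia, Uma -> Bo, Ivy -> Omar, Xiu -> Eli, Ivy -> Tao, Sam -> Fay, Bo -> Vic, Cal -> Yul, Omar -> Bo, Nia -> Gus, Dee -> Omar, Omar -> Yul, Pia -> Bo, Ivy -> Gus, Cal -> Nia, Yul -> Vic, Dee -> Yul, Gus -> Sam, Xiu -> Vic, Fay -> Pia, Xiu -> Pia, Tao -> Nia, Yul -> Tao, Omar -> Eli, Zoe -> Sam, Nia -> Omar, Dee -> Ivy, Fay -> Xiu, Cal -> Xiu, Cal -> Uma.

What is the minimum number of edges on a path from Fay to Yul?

2

Level 0: Fay
Level 1: Dee, Pia, Xiu
Level 2: Bo, Eli, Ivy, Omar, Vic, Yul
Level 3: Cal, Gus, Nia, Tao, Zoe
Level 4: Sam, Uma
Yul first appears at level 2.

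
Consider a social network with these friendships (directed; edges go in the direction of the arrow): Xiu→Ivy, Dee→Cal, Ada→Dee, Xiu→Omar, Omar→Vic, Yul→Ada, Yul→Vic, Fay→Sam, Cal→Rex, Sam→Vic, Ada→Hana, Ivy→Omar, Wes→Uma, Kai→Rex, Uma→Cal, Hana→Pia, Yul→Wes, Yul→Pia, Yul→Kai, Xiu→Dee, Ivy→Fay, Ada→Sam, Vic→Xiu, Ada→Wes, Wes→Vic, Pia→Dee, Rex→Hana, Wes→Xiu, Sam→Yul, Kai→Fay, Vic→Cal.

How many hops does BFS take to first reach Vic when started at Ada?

2

Level 0: Ada
Level 1: Dee, Hana, Sam, Wes
Level 2: Cal, Pia, Uma, Vic, Xiu, Yul
Level 3: Ivy, Kai, Omar, Rex
Level 4: Fay
Vic first appears at level 2.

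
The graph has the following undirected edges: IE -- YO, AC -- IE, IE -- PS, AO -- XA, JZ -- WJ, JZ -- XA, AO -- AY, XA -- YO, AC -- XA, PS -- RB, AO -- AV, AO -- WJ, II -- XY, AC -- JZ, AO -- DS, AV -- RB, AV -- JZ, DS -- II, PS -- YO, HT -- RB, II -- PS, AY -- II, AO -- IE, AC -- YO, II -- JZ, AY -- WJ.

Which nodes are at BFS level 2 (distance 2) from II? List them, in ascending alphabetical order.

AC, AO, AV, IE, RB, WJ, XA, YO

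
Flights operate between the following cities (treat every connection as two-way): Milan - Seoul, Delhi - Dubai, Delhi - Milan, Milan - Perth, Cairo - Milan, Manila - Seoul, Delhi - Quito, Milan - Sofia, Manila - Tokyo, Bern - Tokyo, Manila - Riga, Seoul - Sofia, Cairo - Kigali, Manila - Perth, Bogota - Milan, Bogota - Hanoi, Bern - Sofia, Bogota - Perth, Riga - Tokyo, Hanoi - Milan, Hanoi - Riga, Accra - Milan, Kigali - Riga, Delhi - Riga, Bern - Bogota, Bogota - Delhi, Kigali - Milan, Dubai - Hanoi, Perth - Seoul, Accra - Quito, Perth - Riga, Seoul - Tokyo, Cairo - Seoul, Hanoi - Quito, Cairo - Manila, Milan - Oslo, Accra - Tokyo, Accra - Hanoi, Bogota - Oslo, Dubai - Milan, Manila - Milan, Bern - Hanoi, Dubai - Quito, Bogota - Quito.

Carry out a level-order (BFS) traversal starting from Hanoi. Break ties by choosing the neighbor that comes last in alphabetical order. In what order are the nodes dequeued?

Hanoi Riga Quito Milan Dubai Bogota Bern Accra Tokyo Perth Manila Kigali Delhi Sofia Seoul Oslo Cairo

Visit Hanoi; enqueue Riga, Quito, Milan, Dubai, Bogota, Bern, Accra → queue [Riga, Quito, Milan, Dubai, Bogota, Bern, Accra]
Visit Riga; enqueue Tokyo, Perth, Manila, Kigali, Delhi → queue [Quito, Milan, Dubai, Bogota, Bern, Accra, Tokyo, Perth, Manila, Kigali, Delhi]
Visit Quito → queue [Milan, Dubai, Bogota, Bern, Accra, Tokyo, Perth, Manila, Kigali, Delhi]
Visit Milan; enqueue Sofia, Seoul, Oslo, Cairo → queue [Dubai, Bogota, Bern, Accra, Tokyo, Perth, Manila, Kigali, Delhi, Sofia, Seoul, Oslo, Cairo]
Visit Dubai → queue [Bogota, Bern, Accra, Tokyo, Perth, Manila, Kigali, Delhi, Sofia, Seoul, Oslo, Cairo]
Visit Bogota → queue [Bern, Accra, Tokyo, Perth, Manila, Kigali, Delhi, Sofia, Seoul, Oslo, Cairo]
Visit Bern → queue [Accra, Tokyo, Perth, Manila, Kigali, Delhi, Sofia, Seoul, Oslo, Cairo]
Visit Accra → queue [Tokyo, Perth, Manila, Kigali, Delhi, Sofia, Seoul, Oslo, Cairo]
Visit Tokyo → queue [Perth, Manila, Kigali, Delhi, Sofia, Seoul, Oslo, Cairo]
Visit Perth → queue [Manila, Kigali, Delhi, Sofia, Seoul, Oslo, Cairo]
Visit Manila → queue [Kigali, Delhi, Sofia, Seoul, Oslo, Cairo]
Visit Kigali → queue [Delhi, Sofia, Seoul, Oslo, Cairo]
Visit Delhi → queue [Sofia, Seoul, Oslo, Cairo]
Visit Sofia → queue [Seoul, Oslo, Cairo]
Visit Seoul → queue [Oslo, Cairo]
Visit Oslo → queue [Cairo]
Visit Cairo → queue []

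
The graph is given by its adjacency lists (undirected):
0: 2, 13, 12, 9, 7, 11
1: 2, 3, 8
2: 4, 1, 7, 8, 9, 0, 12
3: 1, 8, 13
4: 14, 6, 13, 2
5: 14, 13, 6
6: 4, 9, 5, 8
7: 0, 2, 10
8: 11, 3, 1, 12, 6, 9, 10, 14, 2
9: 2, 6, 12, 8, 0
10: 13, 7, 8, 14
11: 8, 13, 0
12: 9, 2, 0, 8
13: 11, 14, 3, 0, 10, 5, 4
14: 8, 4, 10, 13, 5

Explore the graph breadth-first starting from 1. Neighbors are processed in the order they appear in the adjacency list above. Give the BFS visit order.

1 -> 2 -> 3 -> 8 -> 4 -> 7 -> 9 -> 0 -> 12 -> 13 -> 11 -> 6 -> 10 -> 14 -> 5

Visit 1; enqueue 2, 3, 8 → queue [2, 3, 8]
Visit 2; enqueue 4, 7, 9, 0, 12 → queue [3, 8, 4, 7, 9, 0, 12]
Visit 3; enqueue 13 → queue [8, 4, 7, 9, 0, 12, 13]
Visit 8; enqueue 11, 6, 10, 14 → queue [4, 7, 9, 0, 12, 13, 11, 6, 10, 14]
Visit 4 → queue [7, 9, 0, 12, 13, 11, 6, 10, 14]
Visit 7 → queue [9, 0, 12, 13, 11, 6, 10, 14]
Visit 9 → queue [0, 12, 13, 11, 6, 10, 14]
Visit 0 → queue [12, 13, 11, 6, 10, 14]
Visit 12 → queue [13, 11, 6, 10, 14]
Visit 13; enqueue 5 → queue [11, 6, 10, 14, 5]
Visit 11 → queue [6, 10, 14, 5]
Visit 6 → queue [10, 14, 5]
Visit 10 → queue [14, 5]
Visit 14 → queue [5]
Visit 5 → queue []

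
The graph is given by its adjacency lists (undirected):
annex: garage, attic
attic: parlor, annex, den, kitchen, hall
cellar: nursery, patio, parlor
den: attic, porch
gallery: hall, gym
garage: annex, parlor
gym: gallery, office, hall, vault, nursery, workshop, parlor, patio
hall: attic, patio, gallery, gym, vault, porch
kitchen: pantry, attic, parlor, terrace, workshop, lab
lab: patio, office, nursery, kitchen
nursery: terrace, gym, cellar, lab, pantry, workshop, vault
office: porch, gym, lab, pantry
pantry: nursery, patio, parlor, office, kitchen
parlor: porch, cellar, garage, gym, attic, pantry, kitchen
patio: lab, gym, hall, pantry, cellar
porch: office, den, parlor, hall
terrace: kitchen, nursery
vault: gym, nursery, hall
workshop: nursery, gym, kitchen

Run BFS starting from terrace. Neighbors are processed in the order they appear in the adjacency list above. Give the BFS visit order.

Visit terrace; enqueue kitchen, nursery → queue [kitchen, nursery]
Visit kitchen; enqueue pantry, attic, parlor, workshop, lab → queue [nursery, pantry, attic, parlor, workshop, lab]
Visit nursery; enqueue gym, cellar, vault → queue [pantry, attic, parlor, workshop, lab, gym, cellar, vault]
Visit pantry; enqueue patio, office → queue [attic, parlor, workshop, lab, gym, cellar, vault, patio, office]
Visit attic; enqueue annex, den, hall → queue [parlor, workshop, lab, gym, cellar, vault, patio, office, annex, den, hall]
Visit parlor; enqueue porch, garage → queue [workshop, lab, gym, cellar, vault, patio, office, annex, den, hall, porch, garage]
Visit workshop → queue [lab, gym, cellar, vault, patio, office, annex, den, hall, porch, garage]
Visit lab → queue [gym, cellar, vault, patio, office, annex, den, hall, porch, garage]
Visit gym; enqueue gallery → queue [cellar, vault, patio, office, annex, den, hall, porch, garage, gallery]
Visit cellar → queue [vault, patio, office, annex, den, hall, porch, garage, gallery]
Visit vault → queue [patio, office, annex, den, hall, porch, garage, gallery]
Visit patio → queue [office, annex, den, hall, porch, garage, gallery]
Visit office → queue [annex, den, hall, porch, garage, gallery]
Visit annex → queue [den, hall, porch, garage, gallery]
Visit den → queue [hall, porch, garage, gallery]
Visit hall → queue [porch, garage, gallery]
Visit porch → queue [garage, gallery]
Visit garage → queue [gallery]
Visit gallery → queue []

terrace, kitchen, nursery, pantry, attic, parlor, workshop, lab, gym, cellar, vault, patio, office, annex, den, hall, porch, garage, gallery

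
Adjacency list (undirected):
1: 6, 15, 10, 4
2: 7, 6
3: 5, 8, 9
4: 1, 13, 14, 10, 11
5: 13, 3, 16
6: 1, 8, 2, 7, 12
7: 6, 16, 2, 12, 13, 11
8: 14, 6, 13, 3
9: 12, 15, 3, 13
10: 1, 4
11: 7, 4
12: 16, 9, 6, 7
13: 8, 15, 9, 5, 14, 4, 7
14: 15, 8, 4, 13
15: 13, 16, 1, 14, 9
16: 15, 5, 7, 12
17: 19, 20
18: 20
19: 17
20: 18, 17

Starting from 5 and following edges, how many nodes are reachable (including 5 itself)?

BFS from 5 visits: 5, 3, 13, 16, 8, 9, 4, 7, 14, 15, 12, 6, 1, 10, 11, 2
Reachable nodes: 16 of 20 total.

16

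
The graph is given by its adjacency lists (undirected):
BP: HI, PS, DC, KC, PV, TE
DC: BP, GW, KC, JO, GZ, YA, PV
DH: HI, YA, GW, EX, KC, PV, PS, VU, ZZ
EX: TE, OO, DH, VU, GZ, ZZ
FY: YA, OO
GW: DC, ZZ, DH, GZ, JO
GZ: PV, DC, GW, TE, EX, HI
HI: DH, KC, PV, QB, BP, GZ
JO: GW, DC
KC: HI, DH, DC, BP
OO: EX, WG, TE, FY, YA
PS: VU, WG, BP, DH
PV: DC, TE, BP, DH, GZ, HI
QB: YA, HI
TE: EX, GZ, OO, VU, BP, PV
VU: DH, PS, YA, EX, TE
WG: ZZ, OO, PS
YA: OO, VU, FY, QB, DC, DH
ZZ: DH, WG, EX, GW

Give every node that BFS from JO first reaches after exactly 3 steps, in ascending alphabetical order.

Level 0: JO
Level 1: DC, GW
Level 2: BP, DH, GZ, KC, PV, YA, ZZ
Level 3: EX, FY, HI, OO, PS, QB, TE, VU, WG

EX, FY, HI, OO, PS, QB, TE, VU, WG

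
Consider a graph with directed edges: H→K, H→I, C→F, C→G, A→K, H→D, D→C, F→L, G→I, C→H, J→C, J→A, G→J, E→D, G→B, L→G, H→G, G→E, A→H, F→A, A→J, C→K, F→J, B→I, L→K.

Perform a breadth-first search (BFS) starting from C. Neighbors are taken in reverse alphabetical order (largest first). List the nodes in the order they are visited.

Visit C; enqueue K, H, G, F → queue [K, H, G, F]
Visit K → queue [H, G, F]
Visit H; enqueue I, D → queue [G, F, I, D]
Visit G; enqueue J, E, B → queue [F, I, D, J, E, B]
Visit F; enqueue L, A → queue [I, D, J, E, B, L, A]
Visit I → queue [D, J, E, B, L, A]
Visit D → queue [J, E, B, L, A]
Visit J → queue [E, B, L, A]
Visit E → queue [B, L, A]
Visit B → queue [L, A]
Visit L → queue [A]
Visit A → queue []

C, K, H, G, F, I, D, J, E, B, L, A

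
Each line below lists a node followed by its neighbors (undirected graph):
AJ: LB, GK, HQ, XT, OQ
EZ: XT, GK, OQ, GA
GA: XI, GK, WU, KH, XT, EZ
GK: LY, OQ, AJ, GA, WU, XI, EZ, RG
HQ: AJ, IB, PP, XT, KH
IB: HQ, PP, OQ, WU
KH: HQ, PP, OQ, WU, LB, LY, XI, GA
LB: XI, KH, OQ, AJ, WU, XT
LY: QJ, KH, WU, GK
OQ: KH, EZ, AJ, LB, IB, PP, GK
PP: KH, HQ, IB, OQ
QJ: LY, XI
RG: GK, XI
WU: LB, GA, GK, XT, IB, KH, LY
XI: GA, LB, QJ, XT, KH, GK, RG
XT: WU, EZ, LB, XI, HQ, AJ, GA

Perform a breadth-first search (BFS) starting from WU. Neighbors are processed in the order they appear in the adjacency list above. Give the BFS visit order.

Visit WU; enqueue LB, GA, GK, XT, IB, KH, LY → queue [LB, GA, GK, XT, IB, KH, LY]
Visit LB; enqueue XI, OQ, AJ → queue [GA, GK, XT, IB, KH, LY, XI, OQ, AJ]
Visit GA; enqueue EZ → queue [GK, XT, IB, KH, LY, XI, OQ, AJ, EZ]
Visit GK; enqueue RG → queue [XT, IB, KH, LY, XI, OQ, AJ, EZ, RG]
Visit XT; enqueue HQ → queue [IB, KH, LY, XI, OQ, AJ, EZ, RG, HQ]
Visit IB; enqueue PP → queue [KH, LY, XI, OQ, AJ, EZ, RG, HQ, PP]
Visit KH → queue [LY, XI, OQ, AJ, EZ, RG, HQ, PP]
Visit LY; enqueue QJ → queue [XI, OQ, AJ, EZ, RG, HQ, PP, QJ]
Visit XI → queue [OQ, AJ, EZ, RG, HQ, PP, QJ]
Visit OQ → queue [AJ, EZ, RG, HQ, PP, QJ]
Visit AJ → queue [EZ, RG, HQ, PP, QJ]
Visit EZ → queue [RG, HQ, PP, QJ]
Visit RG → queue [HQ, PP, QJ]
Visit HQ → queue [PP, QJ]
Visit PP → queue [QJ]
Visit QJ → queue []

WU → LB → GA → GK → XT → IB → KH → LY → XI → OQ → AJ → EZ → RG → HQ → PP → QJ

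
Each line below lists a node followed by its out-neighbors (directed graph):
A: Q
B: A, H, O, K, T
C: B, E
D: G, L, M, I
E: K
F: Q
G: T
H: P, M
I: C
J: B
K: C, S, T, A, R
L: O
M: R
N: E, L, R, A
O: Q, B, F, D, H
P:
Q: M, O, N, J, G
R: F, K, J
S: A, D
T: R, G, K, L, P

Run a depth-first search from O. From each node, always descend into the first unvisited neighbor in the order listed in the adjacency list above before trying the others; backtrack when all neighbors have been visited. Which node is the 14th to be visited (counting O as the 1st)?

L

Visit O
O → Q
Q → M
M → R
R → F
R → K
K → C
C → B
B → A
B → H
H → P
B → T
T → G
T → L
C → E
K → S
S → D
D → I
R → J
Q → N

Visit order: O, Q, M, R, F, K, C, B, A, H, P, T, G, L, E, S, D, I, J, N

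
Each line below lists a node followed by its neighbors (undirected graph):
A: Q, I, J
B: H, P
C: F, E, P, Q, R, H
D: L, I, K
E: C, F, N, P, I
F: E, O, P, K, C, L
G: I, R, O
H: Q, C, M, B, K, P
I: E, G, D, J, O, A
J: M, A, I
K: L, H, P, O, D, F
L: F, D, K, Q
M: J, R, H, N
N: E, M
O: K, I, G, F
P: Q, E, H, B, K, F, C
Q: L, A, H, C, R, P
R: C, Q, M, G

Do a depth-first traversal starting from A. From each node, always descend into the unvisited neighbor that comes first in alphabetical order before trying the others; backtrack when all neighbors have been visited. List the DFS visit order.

A → I → D → K → F → C → E → N → M → H → B → P → Q → L → R → G → O → J

Visit A
A → I
I → D
D → K
K → F
F → C
C → E
E → N
N → M
M → H
H → B
B → P
P → Q
Q → L
Q → R
R → G
G → O
M → J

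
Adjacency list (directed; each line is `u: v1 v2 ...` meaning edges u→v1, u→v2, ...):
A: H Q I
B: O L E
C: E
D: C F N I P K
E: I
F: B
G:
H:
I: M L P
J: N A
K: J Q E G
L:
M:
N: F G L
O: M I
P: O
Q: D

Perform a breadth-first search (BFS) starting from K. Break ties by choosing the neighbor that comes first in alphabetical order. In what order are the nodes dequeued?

Visit K; enqueue E, G, J, Q → queue [E, G, J, Q]
Visit E; enqueue I → queue [G, J, Q, I]
Visit G → queue [J, Q, I]
Visit J; enqueue A, N → queue [Q, I, A, N]
Visit Q; enqueue D → queue [I, A, N, D]
Visit I; enqueue L, M, P → queue [A, N, D, L, M, P]
Visit A; enqueue H → queue [N, D, L, M, P, H]
Visit N; enqueue F → queue [D, L, M, P, H, F]
Visit D; enqueue C → queue [L, M, P, H, F, C]
Visit L → queue [M, P, H, F, C]
Visit M → queue [P, H, F, C]
Visit P; enqueue O → queue [H, F, C, O]
Visit H → queue [F, C, O]
Visit F; enqueue B → queue [C, O, B]
Visit C → queue [O, B]
Visit O → queue [B]
Visit B → queue []

K E G J Q I A N D L M P H F C O B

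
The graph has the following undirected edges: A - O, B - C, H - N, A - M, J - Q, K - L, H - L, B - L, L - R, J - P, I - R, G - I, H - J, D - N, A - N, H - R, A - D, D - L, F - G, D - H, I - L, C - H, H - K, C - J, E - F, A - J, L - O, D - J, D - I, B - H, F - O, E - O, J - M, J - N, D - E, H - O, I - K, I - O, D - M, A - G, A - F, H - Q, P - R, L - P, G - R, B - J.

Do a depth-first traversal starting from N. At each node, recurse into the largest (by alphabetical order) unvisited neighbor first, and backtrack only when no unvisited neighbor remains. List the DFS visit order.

N J Q H R P L O I K G F E D M A B C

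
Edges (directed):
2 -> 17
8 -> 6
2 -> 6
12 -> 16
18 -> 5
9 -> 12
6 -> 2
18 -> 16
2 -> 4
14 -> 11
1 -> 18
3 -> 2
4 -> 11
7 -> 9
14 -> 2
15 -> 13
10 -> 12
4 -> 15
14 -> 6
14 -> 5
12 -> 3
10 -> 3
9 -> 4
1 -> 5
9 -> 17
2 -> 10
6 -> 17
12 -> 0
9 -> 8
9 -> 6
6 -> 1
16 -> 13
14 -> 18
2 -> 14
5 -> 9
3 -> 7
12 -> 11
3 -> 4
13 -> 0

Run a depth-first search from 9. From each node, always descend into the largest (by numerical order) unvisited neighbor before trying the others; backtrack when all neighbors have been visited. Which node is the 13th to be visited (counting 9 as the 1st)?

14

Visit 9
9 → 17
9 → 12
12 → 16
16 → 13
13 → 0
12 → 11
12 → 3
3 → 7
3 → 4
4 → 15
3 → 2
2 → 14
14 → 18
18 → 5
14 → 6
6 → 1
2 → 10
9 → 8

Visit order: 9, 17, 12, 16, 13, 0, 11, 3, 7, 4, 15, 2, 14, 18, 5, 6, 1, 10, 8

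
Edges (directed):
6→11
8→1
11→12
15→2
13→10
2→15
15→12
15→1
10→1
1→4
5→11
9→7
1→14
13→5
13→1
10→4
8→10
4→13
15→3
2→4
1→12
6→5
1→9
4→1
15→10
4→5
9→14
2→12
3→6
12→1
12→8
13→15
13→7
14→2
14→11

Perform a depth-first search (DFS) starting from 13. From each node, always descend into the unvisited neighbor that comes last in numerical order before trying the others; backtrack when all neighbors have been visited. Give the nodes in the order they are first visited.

Visit 13
13 → 15
15 → 12
12 → 8
8 → 10
10 → 4
4 → 5
5 → 11
4 → 1
1 → 14
14 → 2
1 → 9
9 → 7
15 → 3
3 → 6

13 -> 15 -> 12 -> 8 -> 10 -> 4 -> 5 -> 11 -> 1 -> 14 -> 2 -> 9 -> 7 -> 3 -> 6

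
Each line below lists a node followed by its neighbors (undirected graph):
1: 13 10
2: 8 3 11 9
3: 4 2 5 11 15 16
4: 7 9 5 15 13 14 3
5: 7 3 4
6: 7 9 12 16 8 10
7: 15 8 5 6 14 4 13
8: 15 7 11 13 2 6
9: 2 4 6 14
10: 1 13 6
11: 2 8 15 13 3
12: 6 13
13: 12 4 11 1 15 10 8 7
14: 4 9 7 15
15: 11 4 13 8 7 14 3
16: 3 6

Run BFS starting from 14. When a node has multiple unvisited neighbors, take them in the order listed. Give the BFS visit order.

Visit 14; enqueue 4, 9, 7, 15 → queue [4, 9, 7, 15]
Visit 4; enqueue 5, 13, 3 → queue [9, 7, 15, 5, 13, 3]
Visit 9; enqueue 2, 6 → queue [7, 15, 5, 13, 3, 2, 6]
Visit 7; enqueue 8 → queue [15, 5, 13, 3, 2, 6, 8]
Visit 15; enqueue 11 → queue [5, 13, 3, 2, 6, 8, 11]
Visit 5 → queue [13, 3, 2, 6, 8, 11]
Visit 13; enqueue 12, 1, 10 → queue [3, 2, 6, 8, 11, 12, 1, 10]
Visit 3; enqueue 16 → queue [2, 6, 8, 11, 12, 1, 10, 16]
Visit 2 → queue [6, 8, 11, 12, 1, 10, 16]
Visit 6 → queue [8, 11, 12, 1, 10, 16]
Visit 8 → queue [11, 12, 1, 10, 16]
Visit 11 → queue [12, 1, 10, 16]
Visit 12 → queue [1, 10, 16]
Visit 1 → queue [10, 16]
Visit 10 → queue [16]
Visit 16 → queue []

14 → 4 → 9 → 7 → 15 → 5 → 13 → 3 → 2 → 6 → 8 → 11 → 12 → 1 → 10 → 16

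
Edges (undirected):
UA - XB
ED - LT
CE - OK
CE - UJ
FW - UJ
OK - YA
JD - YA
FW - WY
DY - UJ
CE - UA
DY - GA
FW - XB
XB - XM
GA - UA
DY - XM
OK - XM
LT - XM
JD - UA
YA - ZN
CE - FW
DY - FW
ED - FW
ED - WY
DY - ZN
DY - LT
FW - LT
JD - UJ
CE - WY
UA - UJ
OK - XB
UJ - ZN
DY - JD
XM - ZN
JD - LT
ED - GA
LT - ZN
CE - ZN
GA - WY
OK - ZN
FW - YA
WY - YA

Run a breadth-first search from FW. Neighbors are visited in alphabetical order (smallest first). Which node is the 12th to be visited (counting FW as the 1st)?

ZN

Visit FW; enqueue CE, DY, ED, LT, UJ, WY, XB, YA → queue [CE, DY, ED, LT, UJ, WY, XB, YA]
Visit CE; enqueue OK, UA, ZN → queue [DY, ED, LT, UJ, WY, XB, YA, OK, UA, ZN]
Visit DY; enqueue GA, JD, XM → queue [ED, LT, UJ, WY, XB, YA, OK, UA, ZN, GA, JD, XM]
Visit ED → queue [LT, UJ, WY, XB, YA, OK, UA, ZN, GA, JD, XM]
Visit LT → queue [UJ, WY, XB, YA, OK, UA, ZN, GA, JD, XM]
Visit UJ → queue [WY, XB, YA, OK, UA, ZN, GA, JD, XM]
Visit WY → queue [XB, YA, OK, UA, ZN, GA, JD, XM]
Visit XB → queue [YA, OK, UA, ZN, GA, JD, XM]
Visit YA → queue [OK, UA, ZN, GA, JD, XM]
Visit OK → queue [UA, ZN, GA, JD, XM]
Visit UA → queue [ZN, GA, JD, XM]
Visit ZN → queue [GA, JD, XM]
Visit GA → queue [JD, XM]
Visit JD → queue [XM]
Visit XM → queue []

Visit order: FW, CE, DY, ED, LT, UJ, WY, XB, YA, OK, UA, ZN, GA, JD, XM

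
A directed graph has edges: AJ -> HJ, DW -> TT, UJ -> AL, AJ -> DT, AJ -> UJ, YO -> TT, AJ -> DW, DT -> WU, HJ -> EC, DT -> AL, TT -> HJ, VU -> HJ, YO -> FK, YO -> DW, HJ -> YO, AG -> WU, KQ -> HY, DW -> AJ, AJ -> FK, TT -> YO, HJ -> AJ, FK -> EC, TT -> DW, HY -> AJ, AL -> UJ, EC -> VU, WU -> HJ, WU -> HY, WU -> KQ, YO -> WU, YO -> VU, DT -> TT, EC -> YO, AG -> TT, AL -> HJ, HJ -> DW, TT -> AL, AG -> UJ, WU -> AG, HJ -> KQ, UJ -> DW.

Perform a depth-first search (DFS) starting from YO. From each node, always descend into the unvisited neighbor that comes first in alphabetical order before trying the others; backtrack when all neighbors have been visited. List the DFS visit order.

Visit YO
YO → DW
DW → AJ
AJ → DT
DT → AL
AL → HJ
HJ → EC
EC → VU
HJ → KQ
KQ → HY
AL → UJ
DT → TT
DT → WU
WU → AG
AJ → FK

YO, DW, AJ, DT, AL, HJ, EC, VU, KQ, HY, UJ, TT, WU, AG, FK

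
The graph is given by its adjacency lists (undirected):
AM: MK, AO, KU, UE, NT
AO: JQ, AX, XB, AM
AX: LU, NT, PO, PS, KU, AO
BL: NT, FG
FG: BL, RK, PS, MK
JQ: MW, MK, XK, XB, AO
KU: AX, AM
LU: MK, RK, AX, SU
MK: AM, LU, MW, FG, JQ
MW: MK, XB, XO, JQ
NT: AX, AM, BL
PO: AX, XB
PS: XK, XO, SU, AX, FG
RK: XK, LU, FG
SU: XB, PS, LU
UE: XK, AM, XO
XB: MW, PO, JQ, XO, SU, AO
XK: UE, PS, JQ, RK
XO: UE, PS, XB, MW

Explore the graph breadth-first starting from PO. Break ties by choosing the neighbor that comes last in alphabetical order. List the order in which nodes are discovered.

PO XB AX XO SU MW JQ AO PS NT LU KU UE MK XK AM FG BL RK

Visit PO; enqueue XB, AX → queue [XB, AX]
Visit XB; enqueue XO, SU, MW, JQ, AO → queue [AX, XO, SU, MW, JQ, AO]
Visit AX; enqueue PS, NT, LU, KU → queue [XO, SU, MW, JQ, AO, PS, NT, LU, KU]
Visit XO; enqueue UE → queue [SU, MW, JQ, AO, PS, NT, LU, KU, UE]
Visit SU → queue [MW, JQ, AO, PS, NT, LU, KU, UE]
Visit MW; enqueue MK → queue [JQ, AO, PS, NT, LU, KU, UE, MK]
Visit JQ; enqueue XK → queue [AO, PS, NT, LU, KU, UE, MK, XK]
Visit AO; enqueue AM → queue [PS, NT, LU, KU, UE, MK, XK, AM]
Visit PS; enqueue FG → queue [NT, LU, KU, UE, MK, XK, AM, FG]
Visit NT; enqueue BL → queue [LU, KU, UE, MK, XK, AM, FG, BL]
Visit LU; enqueue RK → queue [KU, UE, MK, XK, AM, FG, BL, RK]
Visit KU → queue [UE, MK, XK, AM, FG, BL, RK]
Visit UE → queue [MK, XK, AM, FG, BL, RK]
Visit MK → queue [XK, AM, FG, BL, RK]
Visit XK → queue [AM, FG, BL, RK]
Visit AM → queue [FG, BL, RK]
Visit FG → queue [BL, RK]
Visit BL → queue [RK]
Visit RK → queue []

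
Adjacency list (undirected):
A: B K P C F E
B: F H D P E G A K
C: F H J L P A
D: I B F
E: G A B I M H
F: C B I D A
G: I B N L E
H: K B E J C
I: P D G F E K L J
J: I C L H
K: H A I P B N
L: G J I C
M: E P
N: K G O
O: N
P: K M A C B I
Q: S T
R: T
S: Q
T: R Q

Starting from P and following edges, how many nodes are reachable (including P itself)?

BFS from P visits: P, A, B, C, I, K, M, E, F, D, G, H, J, L, N, O
Reachable nodes: 16 of 20 total.

16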